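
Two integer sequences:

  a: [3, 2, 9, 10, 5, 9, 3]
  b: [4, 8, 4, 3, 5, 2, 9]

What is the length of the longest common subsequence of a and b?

One common subsequence of length 3: 3 [1,4] → 2 [2,6] → 9 [6,7]. dp[7][7] = 3 confirms this is the maximum.

3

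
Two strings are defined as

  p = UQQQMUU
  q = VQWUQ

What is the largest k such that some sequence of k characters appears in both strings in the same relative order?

Taking U [1,4], Q [4,5] gives a common subsequence of length 2, and the DP table's final entry dp[7][5] is also 2, so no common subsequence is longer.

2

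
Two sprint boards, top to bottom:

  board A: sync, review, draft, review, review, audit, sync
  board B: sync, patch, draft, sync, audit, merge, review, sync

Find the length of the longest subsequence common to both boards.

4

Match sync at board A[1]=board B[1], then draft at board A[3]=board B[3], then review at board A[5]=board B[7], then sync at board A[7]=board B[8] — 4 tasks in the same relative order in both. The LCS DP gives dp[7][8] = 4, so this is optimal.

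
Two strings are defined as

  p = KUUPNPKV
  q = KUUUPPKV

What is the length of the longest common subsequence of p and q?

One common subsequence of length 7: K at p[1]=q[1], U at p[2]=q[3], U at p[3]=q[4], P at p[4]=q[5], P at p[6]=q[6], K at p[7]=q[7], V at p[8]=q[8], and the DP table's final entry dp[8][8] is also 7, so no common subsequence is longer.

7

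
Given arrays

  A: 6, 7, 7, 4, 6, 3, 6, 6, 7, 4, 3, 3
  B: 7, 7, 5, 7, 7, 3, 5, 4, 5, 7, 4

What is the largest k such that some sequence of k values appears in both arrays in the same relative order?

5

Let dp[i][j] be the LCS length of the first i values of A and the first j values of B. dp[i][j] = dp[i-1][j-1]+1 when the i-th and j-th values match, else max(dp[i-1][j], dp[i][j-1]).
    ·  7  7  5  7  7  3  5  4  5  7  4
 ·  0  0  0  0  0  0  0  0  0  0  0  0
 6  0  0  0  0  0  0  0  0  0  0  0  0
 7  0  1  1  1  1  1  1  1  1  1  1  1
 7  0  1  2  2  2  2  2  2  2  2  2  2
 4  0  1  2  2  2  2  2  2  3  3  3  3
 6  0  1  2  2  2  2  2  2  3  3  3  3
 3  0  1  2  2  2  2  3  3  3  3  3  3
 6  0  1  2  2  2  2  3  3  3  3  3  3
 6  0  1  2  2  2  2  3  3  3  3  3  3
 7  0  1  2  2  3  3  3  3  3  3  4  4
 4  0  1  2  2  3  3  3  3  4  4  4  5
 3  0  1  2  2  3  3  4  4  4  4  4  5
 3  0  1  2  2  3  3  4  4  4  4  4  5
dp[12][11] = 5. One LCS (by backtracking along matches): 7, 7, 4, 7, 4.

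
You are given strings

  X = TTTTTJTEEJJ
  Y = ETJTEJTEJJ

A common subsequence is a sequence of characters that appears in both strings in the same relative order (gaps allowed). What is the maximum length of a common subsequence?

Let dp[i][j] be the LCS length of the first i characters of X and the first j characters of Y. dp[i][j] = dp[i-1][j-1]+1 when the i-th and j-th characters match, else max(dp[i-1][j], dp[i][j-1]).
    ·  E  T  J  T  E  J  T  E  J  J
 ·  0  0  0  0  0  0  0  0  0  0  0
 T  0  0  1  1  1  1  1  1  1  1  1
 T  0  0  1  1  2  2  2  2  2  2  2
 T  0  0  1  1  2  2  2  3  3  3  3
 T  0  0  1  1  2  2  2  3  3  3  3
 T  0  0  1  1  2  2  2  3  3  3  3
 J  0  0  1  2  2  2  3  3  3  4  4
 T  0  0  1  2  3  3  3  4  4  4  4
 E  0  1  1  2  3  4  4  4  5  5  5
 E  0  1  1  2  3  4  4  4  5  5  5
 J  0  1  1  2  3  4  5  5  5  6  6
 J  0  1  1  2  3  4  5  5  5  6  7
dp[11][10] = 7. One LCS (by backtracking along matches): TTJTEJJ.

7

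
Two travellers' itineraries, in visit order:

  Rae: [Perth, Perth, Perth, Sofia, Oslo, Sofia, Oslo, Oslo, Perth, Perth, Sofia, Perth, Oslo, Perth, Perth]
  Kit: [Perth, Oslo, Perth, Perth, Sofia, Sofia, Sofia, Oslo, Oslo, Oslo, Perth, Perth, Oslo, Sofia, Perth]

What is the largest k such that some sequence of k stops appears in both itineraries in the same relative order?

11

Match Perth (Rae #1, Kit #1); then Perth (Rae #2, Kit #3); then Perth (Rae #3, Kit #4); then Sofia (Rae #4, Kit #7); then Oslo (Rae #5, Kit #8); then Oslo (Rae #7, Kit #9); then Oslo (Rae #8, Kit #10); then Perth (Rae #9, Kit #11); then Perth (Rae #10, Kit #12); then Sofia (Rae #11, Kit #14); then Perth (Rae #15, Kit #15) — 11 stops in the same relative order in both. The LCS DP gives dp[15][15] = 11, so this is optimal.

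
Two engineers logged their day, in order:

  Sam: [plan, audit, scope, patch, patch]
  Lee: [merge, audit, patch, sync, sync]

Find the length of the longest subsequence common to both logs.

One common subsequence of length 2: audit [2,2] → patch [4,3], and the DP table's final entry dp[5][5] is also 2, so no common subsequence is longer.

2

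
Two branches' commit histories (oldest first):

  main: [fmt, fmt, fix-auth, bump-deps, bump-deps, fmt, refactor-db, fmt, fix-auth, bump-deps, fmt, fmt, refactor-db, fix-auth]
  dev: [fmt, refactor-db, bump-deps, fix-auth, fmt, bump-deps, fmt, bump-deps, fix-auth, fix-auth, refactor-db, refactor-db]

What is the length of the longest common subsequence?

6

Taking fmt at main[1]=dev[1], then fmt at main[2]=dev[5], then bump-deps at main[4]=dev[6], then bump-deps at main[5]=dev[8], then refactor-db at main[7]=dev[11], then refactor-db at main[13]=dev[12] gives a common subsequence of length 6. Since dp[14][12] = 6, nothing longer is possible.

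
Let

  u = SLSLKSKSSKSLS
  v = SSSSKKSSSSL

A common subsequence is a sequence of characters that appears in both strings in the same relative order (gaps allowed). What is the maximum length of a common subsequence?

Let dp[i][j] be the LCS length of the first i characters of u and the first j characters of v. dp[i][j] = dp[i-1][j-1]+1 when the i-th and j-th characters match, else max(dp[i-1][j], dp[i][j-1]).
    ·  S  S  S  S  K  K  S  S  S  S  L
 ·  0  0  0  0  0  0  0  0  0  0  0  0
 S  0  1  1  1  1  1  1  1  1  1  1  1
 L  0  1  1  1  1  1  1  1  1  1  1  2
 S  0  1  2  2  2  2  2  2  2  2  2  2
 L  0  1  2  2  2  2  2  2  2  2  2  3
 K  0  1  2  2  2  3  3  3  3  3  3  3
 S  0  1  2  3  3  3  3  4  4  4  4  4
 K  0  1  2  3  3  4  4  4  4  4  4  4
 S  0  1  2  3  4  4  4  5  5  5  5  5
 S  0  1  2  3  4  4  4  5  6  6  6  6
 K  0  1  2  3  4  5  5  5  6  6  6  6
 S  0  1  2  3  4  5  5  6  6  7  7  7
 L  0  1  2  3  4  5  5  6  6  7  7  8
 S  0  1  2  3  4  5  5  6  7  7  8  8
dp[13][11] = 8. One LCS (by backtracking along matches): SSKSSSSL.

8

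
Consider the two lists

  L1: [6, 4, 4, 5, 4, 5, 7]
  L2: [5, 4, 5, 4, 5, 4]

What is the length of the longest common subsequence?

4

Taking 4 at L1[2]=L2[2]; then 4 at L1[3]=L2[4]; then 5 at L1[4]=L2[5]; then 4 at L1[5]=L2[6] gives a common subsequence of length 4. The LCS DP gives dp[7][6] = 4, so this is optimal.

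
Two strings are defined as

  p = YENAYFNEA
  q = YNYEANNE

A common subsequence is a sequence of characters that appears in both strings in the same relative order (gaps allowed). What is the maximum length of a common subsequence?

Let dp[i][j] be the LCS length of the first i characters of p and the first j characters of q. dp[i][j] = dp[i-1][j-1]+1 when the i-th and j-th characters match, else max(dp[i-1][j], dp[i][j-1]).
    ·  Y  N  Y  E  A  N  N  E
 ·  0  0  0  0  0  0  0  0  0
 Y  0  1  1  1  1  1  1  1  1
 E  0  1  1  1  2  2  2  2  2
 N  0  1  2  2  2  2  3  3  3
 A  0  1  2  2  2  3  3  3  3
 Y  0  1  2  3  3  3  3  3  3
 F  0  1  2  3  3  3  3  3  3
 N  0  1  2  3  3  3  4  4  4
 E  0  1  2  3  4  4  4  4  5
 A  0  1  2  3  4  5  5  5  5
dp[9][8] = 5. One LCS (by backtracking along matches): YENNE.

5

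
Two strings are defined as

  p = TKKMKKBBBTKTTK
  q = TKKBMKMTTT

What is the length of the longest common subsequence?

8

Let dp[i][j] be the LCS length of the first i characters of p and the first j characters of q. dp[i][j] = dp[i-1][j-1]+1 when the i-th and j-th characters match, else max(dp[i-1][j], dp[i][j-1]).
    ·  T  K  K  B  M  K  M  T  T  T
 ·  0  0  0  0  0  0  0  0  0  0  0
 T  0  1  1  1  1  1  1  1  1  1  1
 K  0  1  2  2  2  2  2  2  2  2  2
 K  0  1  2  3  3  3  3  3  3  3  3
 M  0  1  2  3  3  4  4  4  4  4  4
 K  0  1  2  3  3  4  5  5  5  5  5
 K  0  1  2  3  3  4  5  5  5  5  5
 B  0  1  2  3  4  4  5  5  5  5  5
 B  0  1  2  3  4  4  5  5  5  5  5
 B  0  1  2  3  4  4  5  5  5  5  5
 T  0  1  2  3  4  4  5  5  6  6  6
 K  0  1  2  3  4  4  5  5  6  6  6
 T  0  1  2  3  4  4  5  5  6  7  7
 T  0  1  2  3  4  4  5  5  6  7  8
 K  0  1  2  3  4  4  5  5  6  7  8
dp[14][10] = 8. One LCS (by backtracking along matches): TKKMKTTT.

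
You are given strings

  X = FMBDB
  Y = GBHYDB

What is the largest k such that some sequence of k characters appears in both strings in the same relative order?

Let dp[i][j] be the LCS length of the first i characters of X and the first j characters of Y. dp[i][j] = dp[i-1][j-1]+1 when the i-th and j-th characters match, else max(dp[i-1][j], dp[i][j-1]).
    ·  G  B  H  Y  D  B
 ·  0  0  0  0  0  0  0
 F  0  0  0  0  0  0  0
 M  0  0  0  0  0  0  0
 B  0  0  1  1  1  1  1
 D  0  0  1  1  1  2  2
 B  0  0  1  1  1  2  3
dp[5][6] = 3. One LCS (by backtracking along matches): BDB.

3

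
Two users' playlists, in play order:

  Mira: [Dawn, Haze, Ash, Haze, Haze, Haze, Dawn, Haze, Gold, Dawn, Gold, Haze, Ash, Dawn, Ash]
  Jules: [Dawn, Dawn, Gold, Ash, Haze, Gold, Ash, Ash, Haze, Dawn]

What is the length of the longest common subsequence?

6

Pick Dawn [1,2] → Ash [3,4] → Haze [8,5] → Gold [9,6] → Haze [12,9] → Dawn [14,10]; all 6 songs appear in both, in order. dp[15][10] = 6 confirms this is the maximum.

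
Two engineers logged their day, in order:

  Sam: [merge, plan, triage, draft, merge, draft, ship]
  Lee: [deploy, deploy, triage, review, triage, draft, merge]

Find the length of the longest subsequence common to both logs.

3

Match triage (Sam #3, Lee #5); then draft (Sam #4, Lee #6); then merge (Sam #5, Lee #7) — 3 tasks in the same relative order in both. dp[7][7] = 3 confirms this is the maximum.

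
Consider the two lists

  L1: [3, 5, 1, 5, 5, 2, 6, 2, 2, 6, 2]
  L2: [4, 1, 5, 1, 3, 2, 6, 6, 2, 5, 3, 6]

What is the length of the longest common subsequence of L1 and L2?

6

Match 5 at L1[2]=L2[3], 1 at L1[3]=L2[4], 2 at L1[6]=L2[6], 6 at L1[7]=L2[8], 2 at L1[8]=L2[9], 6 at L1[10]=L2[12] — 6 values in the same relative order in both. The LCS DP gives dp[11][12] = 6, so this is optimal.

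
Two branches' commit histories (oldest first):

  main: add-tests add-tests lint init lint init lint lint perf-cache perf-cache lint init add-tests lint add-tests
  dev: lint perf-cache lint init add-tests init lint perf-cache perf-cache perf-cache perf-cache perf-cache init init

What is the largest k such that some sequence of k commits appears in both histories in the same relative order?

Taking lint at main[3]=dev[3] → init at main[4]=dev[4] → init at main[6]=dev[6] → lint at main[7]=dev[7] → perf-cache at main[9]=dev[11] → perf-cache at main[10]=dev[12] → init at main[12]=dev[14] gives a common subsequence of length 7, and the DP table's final entry dp[15][14] is also 7, so no common subsequence is longer.

7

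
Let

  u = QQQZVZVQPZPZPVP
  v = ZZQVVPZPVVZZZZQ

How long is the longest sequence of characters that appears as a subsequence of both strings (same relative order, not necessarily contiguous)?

7

Pick Q at u[3]=v[3] → V at u[5]=v[4] → V at u[7]=v[5] → P at u[9]=v[6] → Z at u[10]=v[7] → P at u[11]=v[8] → Z at u[12]=v[14]; all 7 characters appear in both, in order. Since dp[15][15] = 7, nothing longer is possible.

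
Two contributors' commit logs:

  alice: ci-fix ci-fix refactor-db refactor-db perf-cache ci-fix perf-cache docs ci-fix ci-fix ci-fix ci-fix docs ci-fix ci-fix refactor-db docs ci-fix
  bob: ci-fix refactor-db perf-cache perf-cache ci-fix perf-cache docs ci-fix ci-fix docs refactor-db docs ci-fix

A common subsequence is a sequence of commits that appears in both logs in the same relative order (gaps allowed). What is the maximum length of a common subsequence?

Pick ci-fix at alice[2]=bob[1], then refactor-db at alice[3]=bob[2], then perf-cache at alice[5]=bob[4], then ci-fix at alice[6]=bob[5], then perf-cache at alice[7]=bob[6], then docs at alice[8]=bob[7], then ci-fix at alice[11]=bob[8], then ci-fix at alice[12]=bob[9], then docs at alice[13]=bob[10], then refactor-db at alice[16]=bob[11], then docs at alice[17]=bob[12], then ci-fix at alice[18]=bob[13]; all 12 commits appear in both, in order. dp[18][13] = 12 confirms this is the maximum.

12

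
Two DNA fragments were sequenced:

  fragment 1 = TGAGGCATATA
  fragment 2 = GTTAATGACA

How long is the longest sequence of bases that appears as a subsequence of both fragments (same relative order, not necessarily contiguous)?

One common subsequence of length 6: T [1,3], then A [3,4], then A [7,5], then T [8,6], then A [9,8], then A [11,10]. dp[11][10] = 6 confirms this is the maximum.

6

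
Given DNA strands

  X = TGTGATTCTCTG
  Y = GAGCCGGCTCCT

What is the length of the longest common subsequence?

Let dp[i][j] be the LCS length of the first i bases of X and the first j bases of Y. dp[i][j] = dp[i-1][j-1]+1 when the i-th and j-th bases match, else max(dp[i-1][j], dp[i][j-1]).
    ·  G  A  G  C  C  G  G  C  T  C  C  T
 ·  0  0  0  0  0  0  0  0  0  0  0  0  0
 T  0  0  0  0  0  0  0  0  0  1  1  1  1
 G  0  1  1  1  1  1  1  1  1  1  1  1  1
 T  0  1  1  1  1  1  1  1  1  2  2  2  2
 G  0  1  1  2  2  2  2  2  2  2  2  2  2
 A  0  1  2  2  2  2  2  2  2  2  2  2  2
 T  0  1  2  2  2  2  2  2  2  3  3  3  3
 T  0  1  2  2  2  2  2  2  2  3  3  3  4
 C  0  1  2  2  3  3  3  3  3  3  4  4  4
 T  0  1  2  2  3  3  3  3  3  4  4  4  5
 C  0  1  2  2  3  4  4  4  4  4  5  5  5
 T  0  1  2  2  3  4  4  4  4  5  5  5  6
 G  0  1  2  3  3  4  5  5  5  5  5  5  6
dp[12][12] = 6. One LCS (by backtracking along matches): GGTCCT.

6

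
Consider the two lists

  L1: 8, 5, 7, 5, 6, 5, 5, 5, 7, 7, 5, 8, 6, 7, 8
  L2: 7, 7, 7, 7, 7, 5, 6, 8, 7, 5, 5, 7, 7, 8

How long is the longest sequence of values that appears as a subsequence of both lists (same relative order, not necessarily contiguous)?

Pick 7 (L1 #3, L2 #5), 5 (L1 #4, L2 #6), 6 (L1 #5, L2 #7), 5 (L1 #7, L2 #10), 5 (L1 #8, L2 #11), 7 (L1 #10, L2 #12), 7 (L1 #14, L2 #13), 8 (L1 #15, L2 #14); all 8 values appear in both, in order, and the DP table's final entry dp[15][14] is also 8, so no common subsequence is longer.

8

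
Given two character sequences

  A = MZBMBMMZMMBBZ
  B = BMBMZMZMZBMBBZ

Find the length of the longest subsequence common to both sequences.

11

Taking B [3,1], M [4,2], B [5,3], M [6,4], M [7,6], Z [8,7], M [9,8], M [10,11], B [11,12], B [12,13], Z [13,14] gives a common subsequence of length 11. dp[13][14] = 11 confirms this is the maximum.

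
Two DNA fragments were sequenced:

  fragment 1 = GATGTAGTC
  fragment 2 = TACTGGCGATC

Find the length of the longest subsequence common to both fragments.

Taking A [2,2], T [3,4], G [4,8], A [6,9], T [8,10], C [9,11] gives a common subsequence of length 6, and the DP table's final entry dp[9][11] is also 6, so no common subsequence is longer.

6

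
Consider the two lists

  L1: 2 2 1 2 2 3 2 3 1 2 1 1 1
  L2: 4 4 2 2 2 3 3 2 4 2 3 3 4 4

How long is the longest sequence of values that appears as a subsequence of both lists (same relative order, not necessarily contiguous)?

One common subsequence of length 6: 2 (L1 #1, L2 #4), then 2 (L1 #2, L2 #5), then 2 (L1 #4, L2 #8), then 2 (L1 #5, L2 #10), then 3 (L1 #6, L2 #11), then 3 (L1 #8, L2 #12). The LCS DP gives dp[13][14] = 6, so this is optimal.

6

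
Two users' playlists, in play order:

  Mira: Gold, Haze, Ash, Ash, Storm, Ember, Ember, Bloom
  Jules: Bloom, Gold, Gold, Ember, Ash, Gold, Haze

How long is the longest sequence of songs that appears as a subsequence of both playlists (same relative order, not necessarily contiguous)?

2

One common subsequence of length 2: Gold [1,6] → Haze [2,7]. dp[8][7] = 2 confirms this is the maximum.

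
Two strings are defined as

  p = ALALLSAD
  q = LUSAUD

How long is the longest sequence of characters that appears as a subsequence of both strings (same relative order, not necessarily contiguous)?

4

Let dp[i][j] be the LCS length of the first i characters of p and the first j characters of q. dp[i][j] = dp[i-1][j-1]+1 when the i-th and j-th characters match, else max(dp[i-1][j], dp[i][j-1]).
    ·  L  U  S  A  U  D
 ·  0  0  0  0  0  0  0
 A  0  0  0  0  1  1  1
 L  0  1  1  1  1  1  1
 A  0  1  1  1  2  2  2
 L  0  1  1  1  2  2  2
 L  0  1  1  1  2  2  2
 S  0  1  1  2  2  2  2
 A  0  1  1  2  3  3  3
 D  0  1  1  2  3  3  4
dp[8][6] = 4. One LCS (by backtracking along matches): LSAD.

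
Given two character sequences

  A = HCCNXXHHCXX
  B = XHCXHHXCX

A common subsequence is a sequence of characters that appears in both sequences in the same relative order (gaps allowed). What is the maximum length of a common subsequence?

7

Match H (A #1, B #2) → C (A #3, B #3) → X (A #6, B #4) → H (A #7, B #5) → H (A #8, B #6) → C (A #9, B #8) → X (A #11, B #9) — 7 characters in the same relative order in both. dp[11][9] = 7 confirms this is the maximum.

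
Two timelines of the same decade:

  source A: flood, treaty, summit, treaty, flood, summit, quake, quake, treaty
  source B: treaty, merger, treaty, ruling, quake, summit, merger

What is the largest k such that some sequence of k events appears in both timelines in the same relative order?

Taking treaty (source A #2, source B #1), then treaty (source A #4, source B #3), then summit (source A #6, source B #6) gives a common subsequence of length 3. dp[9][7] = 3 confirms this is the maximum.

3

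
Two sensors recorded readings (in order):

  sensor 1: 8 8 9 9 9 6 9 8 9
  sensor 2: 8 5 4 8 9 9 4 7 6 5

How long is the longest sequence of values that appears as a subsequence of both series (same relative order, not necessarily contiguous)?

5

Let dp[i][j] be the LCS length of the first i values of sensor 1 and the first j values of sensor 2. dp[i][j] = dp[i-1][j-1]+1 when the i-th and j-th values match, else max(dp[i-1][j], dp[i][j-1]).
    ·  8  5  4  8  9  9  4  7  6  5
 ·  0  0  0  0  0  0  0  0  0  0  0
 8  0  1  1  1  1  1  1  1  1  1  1
 8  0  1  1  1  2  2  2  2  2  2  2
 9  0  1  1  1  2  3  3  3  3  3  3
 9  0  1  1  1  2  3  4  4  4  4  4
 9  0  1  1  1  2  3  4  4  4  4  4
 6  0  1  1  1  2  3  4  4  4  5  5
 9  0  1  1  1  2  3  4  4  4  5  5
 8  0  1  1  1  2  3  4  4  4  5  5
 9  0  1  1  1  2  3  4  4  4  5  5
dp[9][10] = 5. One LCS (by backtracking along matches): 8, 8, 9, 9, 6.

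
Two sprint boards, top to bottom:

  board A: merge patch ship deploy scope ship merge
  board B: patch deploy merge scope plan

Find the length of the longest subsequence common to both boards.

Pick patch [2,1]; then deploy [4,2]; then scope [5,4]; all 3 tasks appear in both, in order. dp[7][5] = 3 confirms this is the maximum.

3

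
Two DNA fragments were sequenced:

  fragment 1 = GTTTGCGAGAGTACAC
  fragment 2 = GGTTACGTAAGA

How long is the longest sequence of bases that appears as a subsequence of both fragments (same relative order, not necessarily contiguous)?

9

One common subsequence of length 9: G [1,2], then T [2,3], then T [3,4], then C [6,6], then G [7,7], then A [8,9], then A [10,10], then G [11,11], then A [15,12], and the DP table's final entry dp[16][12] is also 9, so no common subsequence is longer.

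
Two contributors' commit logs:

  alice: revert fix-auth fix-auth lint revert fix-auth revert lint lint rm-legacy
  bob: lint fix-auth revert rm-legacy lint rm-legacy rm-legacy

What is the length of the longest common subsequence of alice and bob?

5

Taking lint [4,1]; then fix-auth [6,2]; then revert [7,3]; then lint [8,5]; then rm-legacy [10,7] gives a common subsequence of length 5, and the DP table's final entry dp[10][7] is also 5, so no common subsequence is longer.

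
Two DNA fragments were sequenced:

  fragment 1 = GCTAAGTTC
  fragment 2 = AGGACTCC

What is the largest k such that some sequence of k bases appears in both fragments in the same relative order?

Let dp[i][j] be the LCS length of the first i bases of fragment 1 and the first j bases of fragment 2. dp[i][j] = dp[i-1][j-1]+1 when the i-th and j-th bases match, else max(dp[i-1][j], dp[i][j-1]).
    ·  A  G  G  A  C  T  C  C
 ·  0  0  0  0  0  0  0  0  0
 G  0  0  1  1  1  1  1  1  1
 C  0  0  1  1  1  2  2  2  2
 T  0  0  1  1  1  2  3  3  3
 A  0  1  1  1  2  2  3  3  3
 A  0  1  1  1  2  2  3  3  3
 G  0  1  2  2  2  2  3  3  3
 T  0  1  2  2  2  2  3  3  3
 T  0  1  2  2  2  2  3  3  3
 C  0  1  2  2  2  3  3  4  4
dp[9][8] = 4. One LCS (by backtracking along matches): GCTC.

4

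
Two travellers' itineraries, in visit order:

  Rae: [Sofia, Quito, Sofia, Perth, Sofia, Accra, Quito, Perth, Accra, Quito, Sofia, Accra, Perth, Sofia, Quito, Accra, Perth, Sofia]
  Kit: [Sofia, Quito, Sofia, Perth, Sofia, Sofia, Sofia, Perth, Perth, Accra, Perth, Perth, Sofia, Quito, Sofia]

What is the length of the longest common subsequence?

11

One common subsequence of length 11: Sofia (Rae #1, Kit #1), Quito (Rae #2, Kit #2), Sofia (Rae #3, Kit #3), Perth (Rae #4, Kit #4), Sofia (Rae #5, Kit #7), Accra (Rae #6, Kit #10), Perth (Rae #8, Kit #11), Perth (Rae #13, Kit #12), Sofia (Rae #14, Kit #13), Quito (Rae #15, Kit #14), Sofia (Rae #18, Kit #15), and the DP table's final entry dp[18][15] is also 11, so no common subsequence is longer.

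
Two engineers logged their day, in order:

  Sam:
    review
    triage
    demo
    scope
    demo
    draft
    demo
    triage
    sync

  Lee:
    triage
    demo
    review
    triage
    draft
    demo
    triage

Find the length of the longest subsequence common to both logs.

Taking review [1,3]; then triage [2,4]; then draft [6,5]; then demo [7,6]; then triage [8,7] gives a common subsequence of length 5. Since dp[9][7] = 5, nothing longer is possible.

5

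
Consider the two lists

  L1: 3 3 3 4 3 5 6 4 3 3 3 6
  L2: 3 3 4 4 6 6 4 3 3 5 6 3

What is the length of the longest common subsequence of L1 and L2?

8

One common subsequence of length 8: 3 at L1[1]=L2[1], then 3 at L1[2]=L2[2], then 4 at L1[4]=L2[4], then 6 at L1[7]=L2[6], then 4 at L1[8]=L2[7], then 3 at L1[9]=L2[8], then 3 at L1[10]=L2[9], then 3 at L1[11]=L2[12], and the DP table's final entry dp[12][12] is also 8, so no common subsequence is longer.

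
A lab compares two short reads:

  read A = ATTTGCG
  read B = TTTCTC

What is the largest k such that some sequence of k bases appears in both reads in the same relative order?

Let dp[i][j] be the LCS length of the first i bases of read A and the first j bases of read B. dp[i][j] = dp[i-1][j-1]+1 when the i-th and j-th bases match, else max(dp[i-1][j], dp[i][j-1]).
    ·  T  T  T  C  T  C
 ·  0  0  0  0  0  0  0
 A  0  0  0  0  0  0  0
 T  0  1  1  1  1  1  1
 T  0  1  2  2  2  2  2
 T  0  1  2  3  3  3  3
 G  0  1  2  3  3  3  3
 C  0  1  2  3  4  4  4
 G  0  1  2  3  4  4  4
dp[7][6] = 4. One LCS (by backtracking along matches): TTTC.

4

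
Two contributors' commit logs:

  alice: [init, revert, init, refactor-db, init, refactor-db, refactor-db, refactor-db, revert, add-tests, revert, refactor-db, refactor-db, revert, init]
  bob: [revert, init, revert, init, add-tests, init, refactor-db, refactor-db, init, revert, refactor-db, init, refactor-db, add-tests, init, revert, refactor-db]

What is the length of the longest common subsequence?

One common subsequence of length 10: init at alice[1]=bob[2] → revert at alice[2]=bob[3] → init at alice[3]=bob[6] → refactor-db at alice[4]=bob[8] → init at alice[5]=bob[9] → refactor-db at alice[6]=bob[11] → refactor-db at alice[8]=bob[13] → add-tests at alice[10]=bob[14] → revert at alice[11]=bob[16] → refactor-db at alice[13]=bob[17], and the DP table's final entry dp[15][17] is also 10, so no common subsequence is longer.

10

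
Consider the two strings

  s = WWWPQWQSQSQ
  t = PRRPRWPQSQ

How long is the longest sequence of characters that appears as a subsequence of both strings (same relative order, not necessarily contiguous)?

One common subsequence of length 5: W (s #3, t #6), then P (s #4, t #7), then Q (s #9, t #8), then S (s #10, t #9), then Q (s #11, t #10), and the DP table's final entry dp[11][10] is also 5, so no common subsequence is longer.

5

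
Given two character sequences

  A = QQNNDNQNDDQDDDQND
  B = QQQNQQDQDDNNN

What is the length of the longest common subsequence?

One common subsequence of length 9: Q (A #1, B #2) → Q (A #2, B #3) → N (A #3, B #4) → Q (A #7, B #6) → D (A #10, B #7) → Q (A #11, B #8) → D (A #12, B #9) → D (A #13, B #10) → N (A #16, B #13). Since dp[17][13] = 9, nothing longer is possible.

9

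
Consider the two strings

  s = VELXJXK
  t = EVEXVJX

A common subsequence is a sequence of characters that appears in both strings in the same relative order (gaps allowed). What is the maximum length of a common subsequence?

5

Let dp[i][j] be the LCS length of the first i characters of s and the first j characters of t. dp[i][j] = dp[i-1][j-1]+1 when the i-th and j-th characters match, else max(dp[i-1][j], dp[i][j-1]).
    ·  E  V  E  X  V  J  X
 ·  0  0  0  0  0  0  0  0
 V  0  0  1  1  1  1  1  1
 E  0  1  1  2  2  2  2  2
 L  0  1  1  2  2  2  2  2
 X  0  1  1  2  3  3  3  3
 J  0  1  1  2  3  3  4  4
 X  0  1  1  2  3  3  4  5
 K  0  1  1  2  3  3  4  5
dp[7][7] = 5. One LCS (by backtracking along matches): VEXJX.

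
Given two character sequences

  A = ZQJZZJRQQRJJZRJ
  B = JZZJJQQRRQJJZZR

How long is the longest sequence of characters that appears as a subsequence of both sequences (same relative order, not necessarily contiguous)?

Taking J [3,1], then Z [4,2], then Z [5,3], then J [6,5], then Q [8,6], then Q [9,7], then R [10,9], then J [11,11], then J [12,12], then Z [13,14], then R [14,15] gives a common subsequence of length 11. Since dp[15][15] = 11, nothing longer is possible.

11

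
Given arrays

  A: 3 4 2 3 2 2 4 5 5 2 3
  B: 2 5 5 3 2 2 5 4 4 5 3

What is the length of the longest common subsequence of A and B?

7

Let dp[i][j] be the LCS length of the first i values of A and the first j values of B. dp[i][j] = dp[i-1][j-1]+1 when the i-th and j-th values match, else max(dp[i-1][j], dp[i][j-1]).
    ·  2  5  5  3  2  2  5  4  4  5  3
 ·  0  0  0  0  0  0  0  0  0  0  0  0
 3  0  0  0  0  1  1  1  1  1  1  1  1
 4  0  0  0  0  1  1  1  1  2  2  2  2
 2  0  1  1  1  1  2  2  2  2  2  2  2
 3  0  1  1  1  2  2  2  2  2  2  2  3
 2  0  1  1  1  2  3  3  3  3  3  3  3
 2  0  1  1  1  2  3  4  4  4  4  4  4
 4  0  1  1  1  2  3  4  4  5  5  5  5
 5  0  1  2  2  2  3  4  5  5  5  6  6
 5  0  1  2  3  3  3  4  5  5  5  6  6
 2  0  1  2  3  3  4  4  5  5  5  6  6
 3  0  1  2  3  4  4  4  5  5  5  6  7
dp[11][11] = 7. One LCS (by backtracking along matches): 2, 3, 2, 2, 4, 5, 3.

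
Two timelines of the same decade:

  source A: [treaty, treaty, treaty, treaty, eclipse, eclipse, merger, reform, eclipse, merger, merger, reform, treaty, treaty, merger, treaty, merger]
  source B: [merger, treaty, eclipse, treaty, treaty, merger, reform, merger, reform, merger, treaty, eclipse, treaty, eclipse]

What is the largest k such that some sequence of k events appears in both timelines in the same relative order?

9

One common subsequence of length 9: treaty [1,2]; then treaty [3,4]; then treaty [4,5]; then merger [7,6]; then reform [8,7]; then merger [10,8]; then merger [11,10]; then treaty [13,11]; then treaty [14,13]. dp[17][14] = 9 confirms this is the maximum.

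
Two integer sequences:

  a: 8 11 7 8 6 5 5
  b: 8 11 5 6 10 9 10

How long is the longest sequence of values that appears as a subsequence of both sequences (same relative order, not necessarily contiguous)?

3

Let dp[i][j] be the LCS length of the first i values of a and the first j values of b. dp[i][j] = dp[i-1][j-1]+1 when the i-th and j-th values match, else max(dp[i-1][j], dp[i][j-1]).
    ·  8 11  5  6 10  9 10
 ·  0  0  0  0  0  0  0  0
 8  0  1  1  1  1  1  1  1
11  0  1  2  2  2  2  2  2
 7  0  1  2  2  2  2  2  2
 8  0  1  2  2  2  2  2  2
 6  0  1  2  2  3  3  3  3
 5  0  1  2  3  3  3  3  3
 5  0  1  2  3  3  3  3  3
dp[7][7] = 3. One LCS (by backtracking along matches): 8, 11, 6.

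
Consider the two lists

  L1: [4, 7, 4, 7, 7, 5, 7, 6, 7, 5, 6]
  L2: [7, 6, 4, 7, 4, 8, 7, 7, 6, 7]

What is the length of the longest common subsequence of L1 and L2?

Pick 4 (L1 #1, L2 #3), then 7 (L1 #2, L2 #4), then 4 (L1 #3, L2 #5), then 7 (L1 #5, L2 #7), then 7 (L1 #7, L2 #8), then 6 (L1 #8, L2 #9), then 7 (L1 #9, L2 #10); all 7 values appear in both, in order, and the DP table's final entry dp[11][10] is also 7, so no common subsequence is longer.

7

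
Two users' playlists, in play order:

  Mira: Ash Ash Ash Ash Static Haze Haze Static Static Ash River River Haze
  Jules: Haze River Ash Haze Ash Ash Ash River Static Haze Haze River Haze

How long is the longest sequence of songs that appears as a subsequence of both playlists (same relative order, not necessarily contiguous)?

9

Taking Ash [1,3], then Ash [2,5], then Ash [3,6], then Ash [4,7], then Static [5,9], then Haze [6,10], then Haze [7,11], then River [12,12], then Haze [13,13] gives a common subsequence of length 9. Since dp[13][13] = 9, nothing longer is possible.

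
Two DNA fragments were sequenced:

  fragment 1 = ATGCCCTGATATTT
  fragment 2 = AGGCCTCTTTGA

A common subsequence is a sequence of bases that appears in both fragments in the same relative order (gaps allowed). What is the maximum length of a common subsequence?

8

Taking A [1,1] → G [3,3] → C [4,4] → C [5,5] → C [6,7] → T [7,10] → G [8,11] → A [11,12] gives a common subsequence of length 8, and the DP table's final entry dp[14][12] is also 8, so no common subsequence is longer.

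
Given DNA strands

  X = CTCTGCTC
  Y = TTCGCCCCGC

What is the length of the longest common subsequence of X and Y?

Pick T [2,2], C [3,3], G [5,4], C [6,8], C [8,10]; all 5 bases appear in both, in order, and the DP table's final entry dp[8][10] is also 5, so no common subsequence is longer.

5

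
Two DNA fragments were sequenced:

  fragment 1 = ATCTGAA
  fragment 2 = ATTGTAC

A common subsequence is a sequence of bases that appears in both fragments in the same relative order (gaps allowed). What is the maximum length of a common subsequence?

Taking A at fragment 1[1]=fragment 2[1] → T at fragment 1[2]=fragment 2[2] → T at fragment 1[4]=fragment 2[3] → G at fragment 1[5]=fragment 2[4] → A at fragment 1[6]=fragment 2[6] gives a common subsequence of length 5. Since dp[7][7] = 5, nothing longer is possible.

5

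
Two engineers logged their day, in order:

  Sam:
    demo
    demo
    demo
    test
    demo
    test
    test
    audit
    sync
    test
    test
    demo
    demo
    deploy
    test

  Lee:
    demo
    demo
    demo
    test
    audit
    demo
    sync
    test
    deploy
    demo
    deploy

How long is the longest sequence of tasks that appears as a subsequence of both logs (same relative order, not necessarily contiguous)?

9

Taking demo (Sam #1, Lee #1), demo (Sam #2, Lee #2), demo (Sam #3, Lee #3), test (Sam #4, Lee #4), demo (Sam #5, Lee #6), sync (Sam #9, Lee #7), test (Sam #10, Lee #8), demo (Sam #13, Lee #10), deploy (Sam #14, Lee #11) gives a common subsequence of length 9. Since dp[15][11] = 9, nothing longer is possible.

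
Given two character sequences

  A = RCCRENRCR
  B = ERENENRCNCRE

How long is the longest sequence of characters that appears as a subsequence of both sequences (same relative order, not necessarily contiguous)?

Let dp[i][j] be the LCS length of the first i characters of A and the first j characters of B. dp[i][j] = dp[i-1][j-1]+1 when the i-th and j-th characters match, else max(dp[i-1][j], dp[i][j-1]).
    ·  E  R  E  N  E  N  R  C  N  C  R  E
 ·  0  0  0  0  0  0  0  0  0  0  0  0  0
 R  0  0  1  1  1  1  1  1  1  1  1  1  1
 C  0  0  1  1  1  1  1  1  2  2  2  2  2
 C  0  0  1  1  1  1  1  1  2  2  3  3  3
 R  0  0  1  1  1  1  1  2  2  2  3  4  4
 E  0  1  1  2  2  2  2  2  2  2  3  4  5
 N  0  1  1  2  3  3  3  3  3  3  3  4  5
 R  0  1  2  2  3  3  3  4  4  4  4  4  5
 C  0  1  2  2  3  3  3  4  5  5  5  5  5
 R  0  1  2  2  3  3  3  4  5  5  5  6  6
dp[9][12] = 6. One LCS (by backtracking along matches): RENRCR.

6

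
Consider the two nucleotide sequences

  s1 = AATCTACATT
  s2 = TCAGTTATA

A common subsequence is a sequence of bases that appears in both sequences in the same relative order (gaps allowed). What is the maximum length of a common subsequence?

Let dp[i][j] be the LCS length of the first i bases of s1 and the first j bases of s2. dp[i][j] = dp[i-1][j-1]+1 when the i-th and j-th bases match, else max(dp[i-1][j], dp[i][j-1]).
    ·  T  C  A  G  T  T  A  T  A
 ·  0  0  0  0  0  0  0  0  0  0
 A  0  0  0  1  1  1  1  1  1  1
 A  0  0  0  1  1  1  1  2  2  2
 T  0  1  1  1  1  2  2  2  3  3
 C  0  1  2  2  2  2  2  2  3  3
 T  0  1  2  2  2  3  3  3  3  3
 A  0  1  2  3  3  3  3  4  4  4
 C  0  1  2  3  3  3  3  4  4  4
 A  0  1  2  3  3  3  3  4  4  5
 T  0  1  2  3  3  4  4  4  5  5
 T  0  1  2  3  3  4  5  5  5  5
dp[10][9] = 5. One LCS (by backtracking along matches): ATTAA.

5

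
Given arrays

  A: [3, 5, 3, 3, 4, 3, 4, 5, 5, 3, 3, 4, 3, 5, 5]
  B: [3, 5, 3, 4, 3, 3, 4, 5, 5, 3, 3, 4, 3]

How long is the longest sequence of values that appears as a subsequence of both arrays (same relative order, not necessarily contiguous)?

One common subsequence of length 12: 3 [1,1]; then 5 [2,2]; then 3 [3,3]; then 3 [4,5]; then 3 [6,6]; then 4 [7,7]; then 5 [8,8]; then 5 [9,9]; then 3 [10,10]; then 3 [11,11]; then 4 [12,12]; then 3 [13,13]. Since dp[15][13] = 12, nothing longer is possible.

12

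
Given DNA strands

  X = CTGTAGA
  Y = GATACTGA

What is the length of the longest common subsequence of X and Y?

Pick G at X[3]=Y[1] → T at X[4]=Y[3] → A at X[5]=Y[4] → G at X[6]=Y[7] → A at X[7]=Y[8]; all 5 bases appear in both, in order. The LCS DP gives dp[7][8] = 5, so this is optimal.

5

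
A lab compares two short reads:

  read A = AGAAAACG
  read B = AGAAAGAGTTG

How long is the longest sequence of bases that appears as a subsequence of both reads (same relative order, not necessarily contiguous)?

7

Taking A [1,1] → G [2,2] → A [3,3] → A [4,4] → A [5,5] → A [6,7] → G [8,11] gives a common subsequence of length 7, and the DP table's final entry dp[8][11] is also 7, so no common subsequence is longer.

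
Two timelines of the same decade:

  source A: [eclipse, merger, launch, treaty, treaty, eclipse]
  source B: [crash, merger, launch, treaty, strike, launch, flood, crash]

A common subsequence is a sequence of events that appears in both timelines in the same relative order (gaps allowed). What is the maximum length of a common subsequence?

One common subsequence of length 3: merger [2,2] → launch [3,3] → treaty [4,4]. The LCS DP gives dp[6][8] = 3, so this is optimal.

3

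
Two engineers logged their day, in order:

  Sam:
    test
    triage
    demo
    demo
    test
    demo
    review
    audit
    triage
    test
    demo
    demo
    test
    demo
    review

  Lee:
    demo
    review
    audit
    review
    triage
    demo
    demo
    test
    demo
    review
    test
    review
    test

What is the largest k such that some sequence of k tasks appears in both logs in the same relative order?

9

Pick demo [6,1], then review [7,2], then audit [8,3], then triage [9,5], then demo [11,6], then demo [12,7], then test [13,8], then demo [14,9], then review [15,12]; all 9 tasks appear in both, in order. dp[15][13] = 9 confirms this is the maximum.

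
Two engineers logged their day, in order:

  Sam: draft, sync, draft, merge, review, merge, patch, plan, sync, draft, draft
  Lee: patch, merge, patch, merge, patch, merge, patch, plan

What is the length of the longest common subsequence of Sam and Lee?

4

Taking merge [4,4], then merge [6,6], then patch [7,7], then plan [8,8] gives a common subsequence of length 4, and the DP table's final entry dp[11][8] is also 4, so no common subsequence is longer.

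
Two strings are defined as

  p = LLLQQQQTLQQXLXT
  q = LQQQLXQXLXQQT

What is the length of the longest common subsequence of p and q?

10

One common subsequence of length 10: L (p #3, q #1), Q (p #5, q #2), Q (p #6, q #3), Q (p #7, q #4), L (p #9, q #5), Q (p #11, q #7), X (p #12, q #8), L (p #13, q #9), X (p #14, q #10), T (p #15, q #13). dp[15][13] = 10 confirms this is the maximum.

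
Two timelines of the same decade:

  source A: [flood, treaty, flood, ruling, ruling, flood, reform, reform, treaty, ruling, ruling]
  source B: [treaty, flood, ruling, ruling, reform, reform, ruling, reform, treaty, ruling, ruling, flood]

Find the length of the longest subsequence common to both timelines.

Taking treaty at source A[2]=source B[1]; then flood at source A[3]=source B[2]; then ruling at source A[4]=source B[3]; then ruling at source A[5]=source B[4]; then reform at source A[7]=source B[6]; then reform at source A[8]=source B[8]; then treaty at source A[9]=source B[9]; then ruling at source A[10]=source B[10]; then ruling at source A[11]=source B[11] gives a common subsequence of length 9. The LCS DP gives dp[11][12] = 9, so this is optimal.

9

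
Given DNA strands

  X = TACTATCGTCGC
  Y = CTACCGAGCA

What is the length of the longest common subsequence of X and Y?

7

Taking T (X #1, Y #2) → A (X #2, Y #3) → C (X #3, Y #4) → C (X #7, Y #5) → G (X #8, Y #6) → G (X #11, Y #8) → C (X #12, Y #9) gives a common subsequence of length 7. The LCS DP gives dp[12][10] = 7, so this is optimal.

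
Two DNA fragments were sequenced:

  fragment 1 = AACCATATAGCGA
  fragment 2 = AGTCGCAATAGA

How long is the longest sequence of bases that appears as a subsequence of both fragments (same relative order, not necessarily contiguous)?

One common subsequence of length 9: A [1,1], C [3,4], C [4,6], A [5,7], A [7,8], T [8,9], A [9,10], G [12,11], A [13,12]. Since dp[13][12] = 9, nothing longer is possible.

9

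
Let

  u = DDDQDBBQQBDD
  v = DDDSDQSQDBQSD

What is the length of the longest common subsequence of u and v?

One common subsequence of length 8: D (u #1, v #2), D (u #2, v #3), D (u #3, v #5), Q (u #4, v #8), D (u #5, v #9), B (u #7, v #10), Q (u #8, v #11), D (u #12, v #13). dp[12][13] = 8 confirms this is the maximum.

8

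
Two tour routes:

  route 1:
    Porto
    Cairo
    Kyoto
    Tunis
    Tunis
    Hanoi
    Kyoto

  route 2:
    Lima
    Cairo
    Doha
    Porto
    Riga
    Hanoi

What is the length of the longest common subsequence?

Taking Porto at route 1[1]=route 2[4], then Hanoi at route 1[6]=route 2[6] gives a common subsequence of length 2. The LCS DP gives dp[7][6] = 2, so this is optimal.

2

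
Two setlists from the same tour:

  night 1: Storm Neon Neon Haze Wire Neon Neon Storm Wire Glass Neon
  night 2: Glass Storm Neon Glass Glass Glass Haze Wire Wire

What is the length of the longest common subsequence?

One common subsequence of length 5: Storm [1,2], Neon [2,3], Haze [4,7], Wire [5,8], Wire [9,9]. dp[11][9] = 5 confirms this is the maximum.

5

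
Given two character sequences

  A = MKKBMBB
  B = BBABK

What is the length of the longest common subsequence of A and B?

3

Taking B (A #4, B #1), then B (A #6, B #2), then B (A #7, B #4) gives a common subsequence of length 3, and the DP table's final entry dp[7][5] is also 3, so no common subsequence is longer.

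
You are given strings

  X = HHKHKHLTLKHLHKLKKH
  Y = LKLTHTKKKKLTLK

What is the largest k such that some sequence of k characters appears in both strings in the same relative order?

Pick H at X[1]=Y[5], then K at X[3]=Y[9], then K at X[5]=Y[10], then L at X[7]=Y[11], then T at X[8]=Y[12], then L at X[15]=Y[13], then K at X[17]=Y[14]; all 7 characters appear in both, in order. dp[18][14] = 7 confirms this is the maximum.

7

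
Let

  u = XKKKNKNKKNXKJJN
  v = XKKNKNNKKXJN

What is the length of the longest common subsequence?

Taking X [1,1]; then K [2,2]; then K [3,3]; then K [4,5]; then N [5,6]; then N [7,7]; then K [8,8]; then K [9,9]; then X [11,10]; then J [14,11]; then N [15,12] gives a common subsequence of length 11. dp[15][12] = 11 confirms this is the maximum.

11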